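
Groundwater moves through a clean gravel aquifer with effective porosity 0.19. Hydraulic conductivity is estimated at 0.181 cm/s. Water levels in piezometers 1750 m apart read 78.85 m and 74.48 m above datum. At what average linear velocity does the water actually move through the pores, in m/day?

2.06

Convert K: 0.181 cm/s × 864 = 156.4 m/day.
Hydraulic gradient i = (78.85 − 74.48) / 1750 = 4.37 / 1750 = 0.002497.
Darcy flux q = K · i = 156.4 × 0.002497 = 0.3905 m/day.
Seepage velocity v = q / n_e = 0.3905 / 0.19 = 2.055 m/day.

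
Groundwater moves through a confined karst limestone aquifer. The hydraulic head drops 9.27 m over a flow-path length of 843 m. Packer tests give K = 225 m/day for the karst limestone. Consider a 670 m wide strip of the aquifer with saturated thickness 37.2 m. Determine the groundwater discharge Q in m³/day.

61700

Cross-sectional area A = 670 × 37.2 = 24924 m².
Hydraulic gradient i = Δh / L = 9.27 / 843 = 0.01100.
Darcy's law: Q = K · A · i = 225.0 × 24924 × 0.01100 = 61667 m³/day.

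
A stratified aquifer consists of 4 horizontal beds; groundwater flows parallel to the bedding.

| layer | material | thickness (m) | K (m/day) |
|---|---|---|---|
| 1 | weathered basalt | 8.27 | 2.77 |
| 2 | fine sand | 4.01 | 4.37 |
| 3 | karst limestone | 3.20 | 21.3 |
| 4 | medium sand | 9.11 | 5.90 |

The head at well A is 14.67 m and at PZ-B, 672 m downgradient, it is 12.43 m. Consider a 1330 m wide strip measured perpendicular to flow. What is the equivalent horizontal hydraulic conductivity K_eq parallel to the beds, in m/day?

Flow is parallel to layering, so each bed carries its own Darcy discharge and the transmissivities add.
Σ(K_i·b_i) = 2.77×8.27 + 4.37×4.01 + 21.3×3.20 + 5.90×9.11 = 162.3 m²/day.
Total thickness b = 24.59 m, so K_eq = Σ(K_i·b_i)/b = 6.602 m/day.

6.60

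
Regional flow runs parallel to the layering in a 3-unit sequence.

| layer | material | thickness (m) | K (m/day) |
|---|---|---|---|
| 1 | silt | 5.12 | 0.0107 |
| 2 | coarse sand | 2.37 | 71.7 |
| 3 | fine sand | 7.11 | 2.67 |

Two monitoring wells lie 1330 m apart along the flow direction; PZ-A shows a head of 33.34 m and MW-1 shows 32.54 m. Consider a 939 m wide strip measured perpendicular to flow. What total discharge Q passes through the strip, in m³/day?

Flow is parallel to layering, so each bed carries its own Darcy discharge and the transmissivities add.
Σ(K_i·b_i) = 0.0107×5.12 + 71.7×2.37 + 2.67×7.11 = 189.0 m²/day.
Hydraulic gradient i = (33.34 − 32.54) / 1330 = 0.8 / 1330 = 0.0006015.
Q = Σ(K_i·b_i) · W · i = 189.0 × 939 × 0.0006015 = 106.7 m³/day.

107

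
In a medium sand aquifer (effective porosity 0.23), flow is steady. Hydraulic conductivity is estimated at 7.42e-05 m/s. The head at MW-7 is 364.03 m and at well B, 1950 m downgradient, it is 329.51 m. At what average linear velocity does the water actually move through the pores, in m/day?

Convert K: 7.42e-05 m/s × 86400 = 6.411 m/day.
Hydraulic gradient i = (364.03 − 329.51) / 1950 = 34.52 / 1950 = 0.01770.
Darcy flux q = K · i = 6.411 × 0.01770 = 0.1135 m/day.
Seepage velocity v = q / n_e = 0.1135 / 0.23 = 0.4934 m/day.

0.493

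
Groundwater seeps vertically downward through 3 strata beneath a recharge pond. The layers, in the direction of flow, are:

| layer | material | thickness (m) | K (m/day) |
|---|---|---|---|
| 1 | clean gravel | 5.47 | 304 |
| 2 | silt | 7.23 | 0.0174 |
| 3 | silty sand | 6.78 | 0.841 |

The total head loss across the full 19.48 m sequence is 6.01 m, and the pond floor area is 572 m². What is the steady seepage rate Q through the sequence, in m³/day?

Flow is perpendicular to layering, so the layers act in series and the equivalent K is the thickness-weighted harmonic mean.
Total thickness L = 5.47 + 7.23 + 6.78 = 19.48 m.
Σ(b_i/K_i) = 5.47/304 + 7.23/0.0174 + 6.78/0.841 = 423.6 d.
K_eq = L / Σ(b_i/K_i) = 19.48 / 423.6 = 0.04599 m/day.
Q = K_eq · A · (Δh/L) = 0.04599 × 572 × (6.01/19.48) = 8.116 m³/day.

8.12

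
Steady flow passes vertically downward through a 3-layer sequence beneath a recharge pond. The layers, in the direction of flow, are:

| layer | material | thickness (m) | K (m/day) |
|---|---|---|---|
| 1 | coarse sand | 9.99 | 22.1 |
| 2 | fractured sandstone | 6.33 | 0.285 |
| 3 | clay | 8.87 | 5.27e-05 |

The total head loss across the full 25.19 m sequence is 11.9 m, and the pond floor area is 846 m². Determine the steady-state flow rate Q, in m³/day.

0.0598

Flow is perpendicular to layering, so the layers act in series and the equivalent K is the thickness-weighted harmonic mean.
Total thickness L = 9.99 + 6.33 + 8.87 = 25.19 m.
Σ(b_i/K_i) = 9.99/22.1 + 6.33/0.285 + 8.87/5.27e-05 = 1.683e+05 d.
K_eq = L / Σ(b_i/K_i) = 25.19 / 1.683e+05 = 0.0001496 m/day.
Q = K_eq · A · (Δh/L) = 0.0001496 × 846 × (11.9/25.19) = 0.05981 m³/day.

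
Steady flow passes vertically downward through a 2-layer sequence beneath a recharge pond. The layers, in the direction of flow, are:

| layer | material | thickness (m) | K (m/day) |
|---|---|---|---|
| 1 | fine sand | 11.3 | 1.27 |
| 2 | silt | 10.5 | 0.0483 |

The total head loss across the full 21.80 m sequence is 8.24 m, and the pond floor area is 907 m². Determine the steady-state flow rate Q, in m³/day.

Flow is perpendicular to layering, so the layers act in series and the equivalent K is the thickness-weighted harmonic mean.
Total thickness L = 11.3 + 10.5 = 21.80 m.
Σ(b_i/K_i) = 11.3/1.27 + 10.5/0.0483 = 226.3 d.
K_eq = L / Σ(b_i/K_i) = 21.80 / 226.3 = 0.09634 m/day.
Q = K_eq · A · (Δh/L) = 0.09634 × 907 × (8.24/21.80) = 33.03 m³/day.

33.0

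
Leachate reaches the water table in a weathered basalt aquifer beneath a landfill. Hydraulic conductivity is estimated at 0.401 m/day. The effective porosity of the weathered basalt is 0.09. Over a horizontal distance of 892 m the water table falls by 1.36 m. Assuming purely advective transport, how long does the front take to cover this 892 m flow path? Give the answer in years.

Hydraulic gradient i = Δh / L = 1.36 / 892 = 0.001525.
Darcy flux q = K · i = 0.4010 × 0.001525 = 0.0006114 m/day.
Seepage velocity v = q / n_e = 0.0006114 / 0.09 = 0.006793 m/day.
Travel time t = L / v = 892 / 0.006793 = 1.313e+05 days = 359.5 years.

359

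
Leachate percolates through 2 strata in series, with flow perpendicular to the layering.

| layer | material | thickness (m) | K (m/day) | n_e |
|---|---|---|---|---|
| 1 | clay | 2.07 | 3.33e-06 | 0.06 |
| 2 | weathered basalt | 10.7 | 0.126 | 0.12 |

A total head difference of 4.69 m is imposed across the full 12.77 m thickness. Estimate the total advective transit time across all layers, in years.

With flow normal to the layers, continuity requires the same specific discharge q through every layer.
Σ(b_i/K_i) = 2.07/3.33e-06 + 10.7/0.126 = 6.217e+05 d.
q = Δh / Σ(b_i/K_i) = 4.69 / 6.217e+05 = 7.544e-06 m/day.
In each layer the seepage velocity is v_i = q/n_i, so the layer transit time is t_i = b_i·n_i / q:
  layer 1 (clay): t_1 = 2.07 × 0.06 / 7.544e-06 = 16464 d
  layer 2 (weathered basalt): t_2 = 10.7 × 0.12 / 7.544e-06 = 1.702e+05 d
Total t = Σ t_i = 1.867e+05 days = 511.1 years.

511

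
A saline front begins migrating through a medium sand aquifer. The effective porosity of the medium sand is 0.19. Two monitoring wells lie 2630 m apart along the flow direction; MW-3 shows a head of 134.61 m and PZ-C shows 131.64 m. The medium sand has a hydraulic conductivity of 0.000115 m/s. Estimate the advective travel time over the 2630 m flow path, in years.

Convert K: 0.000115 m/s × 86400 = 9.936 m/day.
Hydraulic gradient i = (134.61 − 131.64) / 2630 = 2.97 / 2630 = 0.001129.
Darcy flux q = K · i = 9.936 × 0.001129 = 0.01122 m/day.
Seepage velocity v = q / n_e = 0.01122 / 0.19 = 0.05906 m/day.
Travel time t = L / v = 2630 / 0.05906 = 44535 days = 121.9 years.

122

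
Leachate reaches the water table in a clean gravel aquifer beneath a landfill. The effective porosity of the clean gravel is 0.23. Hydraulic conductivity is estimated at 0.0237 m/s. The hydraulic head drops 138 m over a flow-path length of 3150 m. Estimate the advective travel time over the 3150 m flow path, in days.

Convert K: 0.0237 m/s × 86400 = 2048 m/day.
Hydraulic gradient i = Δh / L = 138 / 3150 = 0.04381.
Darcy flux q = K · i = 2048 × 0.04381 = 89.71 m/day.
Seepage velocity v = q / n_e = 89.71 / 0.23 = 390.0 m/day.
Travel time t = L / v = 3150 / 390.0 = 8.076 days.

8.08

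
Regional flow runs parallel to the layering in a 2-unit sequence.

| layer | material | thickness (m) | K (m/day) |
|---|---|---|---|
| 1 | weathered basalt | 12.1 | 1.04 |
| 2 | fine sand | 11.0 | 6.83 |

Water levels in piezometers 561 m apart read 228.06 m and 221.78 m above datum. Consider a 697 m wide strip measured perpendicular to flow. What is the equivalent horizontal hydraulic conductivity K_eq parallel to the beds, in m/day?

Flow is parallel to layering, so each bed carries its own Darcy discharge and the transmissivities add.
Σ(K_i·b_i) = 1.04×12.1 + 6.83×11.0 = 87.71 m²/day.
Total thickness b = 23.10 m, so K_eq = Σ(K_i·b_i)/b = 3.797 m/day.

3.80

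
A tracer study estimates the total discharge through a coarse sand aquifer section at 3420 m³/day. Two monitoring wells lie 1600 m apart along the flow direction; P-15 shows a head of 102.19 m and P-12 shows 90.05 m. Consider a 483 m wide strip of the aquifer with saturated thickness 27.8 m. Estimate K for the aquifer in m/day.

33.6

Cross-sectional area A = 483 × 27.8 = 13427 m².
Hydraulic gradient i = (102.19 − 90.05) / 1600 = 12.14 / 1600 = 0.007588.
From Q = K·A·i, K = Q / (A·i) = 3420 / (13427 × 0.007588) = 33.57 m/day.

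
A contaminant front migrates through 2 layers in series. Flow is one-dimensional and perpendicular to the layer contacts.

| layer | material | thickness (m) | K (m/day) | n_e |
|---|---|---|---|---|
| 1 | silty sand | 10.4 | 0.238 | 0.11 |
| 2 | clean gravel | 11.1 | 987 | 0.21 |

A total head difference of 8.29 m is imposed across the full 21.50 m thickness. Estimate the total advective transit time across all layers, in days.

18.3

With flow normal to the layers, continuity requires the same specific discharge q through every layer.
Σ(b_i/K_i) = 10.4/0.238 + 11.1/987 = 43.71 d.
q = Δh / Σ(b_i/K_i) = 8.29 / 43.71 = 0.1897 m/day.
In each layer the seepage velocity is v_i = q/n_i, so the layer transit time is t_i = b_i·n_i / q:
  layer 1 (silty sand): t_1 = 10.4 × 0.11 / 0.1897 = 6.032 d
  layer 2 (clean gravel): t_2 = 11.1 × 0.21 / 0.1897 = 12.29 d
Total t = Σ t_i = 18.32 days.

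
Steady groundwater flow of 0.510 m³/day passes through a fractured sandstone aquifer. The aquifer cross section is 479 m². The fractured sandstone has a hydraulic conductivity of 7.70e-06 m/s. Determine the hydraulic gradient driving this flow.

Convert K: 7.70e-06 m/s × 86400 = 0.6653 m/day.
From Q = K·A·i, i = Q / (K·A) = 0.510 / (0.6653 × 479.0) = 0.001600.

0.00160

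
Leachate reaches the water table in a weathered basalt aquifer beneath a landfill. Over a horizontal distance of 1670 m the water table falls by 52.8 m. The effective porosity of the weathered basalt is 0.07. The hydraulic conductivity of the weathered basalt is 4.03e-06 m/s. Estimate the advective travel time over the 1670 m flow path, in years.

Convert K: 4.03e-06 m/s × 86400 = 0.3482 m/day.
Hydraulic gradient i = Δh / L = 52.8 / 1670 = 0.03162.
Darcy flux q = K · i = 0.3482 × 0.03162 = 0.01101 m/day.
Seepage velocity v = q / n_e = 0.01101 / 0.07 = 0.1573 m/day.
Travel time t = L / v = 1670 / 0.1573 = 10619 days = 29.07 years.

29.1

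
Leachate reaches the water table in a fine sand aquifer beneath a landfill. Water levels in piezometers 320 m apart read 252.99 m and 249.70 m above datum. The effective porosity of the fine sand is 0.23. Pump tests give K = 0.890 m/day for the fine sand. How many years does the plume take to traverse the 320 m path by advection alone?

Hydraulic gradient i = (252.99 − 249.70) / 320 = 3.29 / 320 = 0.01028.
Darcy flux q = K · i = 0.8900 × 0.01028 = 0.009150 m/day.
Seepage velocity v = q / n_e = 0.009150 / 0.23 = 0.03978 m/day.
Travel time t = L / v = 320 / 0.03978 = 8043 days = 22.02 years.

22.0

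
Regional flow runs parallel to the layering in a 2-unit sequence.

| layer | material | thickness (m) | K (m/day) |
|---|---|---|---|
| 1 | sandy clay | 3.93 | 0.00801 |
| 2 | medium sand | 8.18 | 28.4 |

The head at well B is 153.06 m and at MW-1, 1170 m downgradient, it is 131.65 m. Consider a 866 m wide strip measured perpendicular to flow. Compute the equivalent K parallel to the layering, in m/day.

19.2

Flow is parallel to layering, so each bed carries its own Darcy discharge and the transmissivities add.
Σ(K_i·b_i) = 0.00801×3.93 + 28.4×8.18 = 232.3 m²/day.
Total thickness b = 12.11 m, so K_eq = Σ(K_i·b_i)/b = 19.19 m/day.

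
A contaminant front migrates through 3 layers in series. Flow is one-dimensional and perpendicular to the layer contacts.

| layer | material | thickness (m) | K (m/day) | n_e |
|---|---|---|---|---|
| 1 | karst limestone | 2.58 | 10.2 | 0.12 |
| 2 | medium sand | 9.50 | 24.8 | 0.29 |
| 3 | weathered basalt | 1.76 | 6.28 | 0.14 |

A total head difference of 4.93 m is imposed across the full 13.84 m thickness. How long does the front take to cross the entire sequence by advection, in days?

0.615

With flow normal to the layers, continuity requires the same specific discharge q through every layer.
Σ(b_i/K_i) = 2.58/10.2 + 9.50/24.8 + 1.76/6.28 = 0.9163 d.
q = Δh / Σ(b_i/K_i) = 4.93 / 0.9163 = 5.381 m/day.
In each layer the seepage velocity is v_i = q/n_i, so the layer transit time is t_i = b_i·n_i / q:
  layer 1 (karst limestone): t_1 = 2.58 × 0.12 / 5.381 = 0.05754 d
  layer 2 (medium sand): t_2 = 9.50 × 0.29 / 5.381 = 0.5120 d
  layer 3 (weathered basalt): t_3 = 1.76 × 0.14 / 5.381 = 0.04579 d
Total t = Σ t_i = 0.6154 days.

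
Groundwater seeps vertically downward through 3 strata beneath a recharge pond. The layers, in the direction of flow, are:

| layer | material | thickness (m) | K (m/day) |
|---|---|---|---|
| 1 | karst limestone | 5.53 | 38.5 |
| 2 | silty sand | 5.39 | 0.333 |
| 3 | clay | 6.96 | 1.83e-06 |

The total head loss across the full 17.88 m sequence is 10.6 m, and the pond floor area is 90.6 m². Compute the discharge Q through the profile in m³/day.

Flow is perpendicular to layering, so the layers act in series and the equivalent K is the thickness-weighted harmonic mean.
Total thickness L = 5.53 + 5.39 + 6.96 = 17.88 m.
Σ(b_i/K_i) = 5.53/38.5 + 5.39/0.333 + 6.96/1.83e-06 = 3.803e+06 d.
K_eq = L / Σ(b_i/K_i) = 17.88 / 3.803e+06 = 4.701e-06 m/day.
Q = K_eq · A · (Δh/L) = 4.701e-06 × 90.6 × (10.6/17.88) = 0.0002525 m³/day.

0.000253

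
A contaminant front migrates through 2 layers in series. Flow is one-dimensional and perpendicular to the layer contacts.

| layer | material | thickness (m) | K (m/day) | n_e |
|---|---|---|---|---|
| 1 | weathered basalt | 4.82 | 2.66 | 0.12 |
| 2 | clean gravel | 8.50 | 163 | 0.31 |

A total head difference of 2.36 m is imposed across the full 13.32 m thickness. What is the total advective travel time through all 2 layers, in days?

2.54

With flow normal to the layers, continuity requires the same specific discharge q through every layer.
Σ(b_i/K_i) = 4.82/2.66 + 8.50/163 = 1.864 d.
q = Δh / Σ(b_i/K_i) = 2.36 / 1.864 = 1.266 m/day.
In each layer the seepage velocity is v_i = q/n_i, so the layer transit time is t_i = b_i·n_i / q:
  layer 1 (weathered basalt): t_1 = 4.82 × 0.12 / 1.266 = 0.4569 d
  layer 2 (clean gravel): t_2 = 8.50 × 0.31 / 1.266 = 2.081 d
Total t = Σ t_i = 2.538 days.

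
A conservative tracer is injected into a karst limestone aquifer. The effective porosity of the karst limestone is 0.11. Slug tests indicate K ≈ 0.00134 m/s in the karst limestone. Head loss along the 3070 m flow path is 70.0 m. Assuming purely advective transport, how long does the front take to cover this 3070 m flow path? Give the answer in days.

128

Convert K: 0.00134 m/s × 86400 = 115.8 m/day.
Hydraulic gradient i = Δh / L = 70.0 / 3070 = 0.02280.
Darcy flux q = K · i = 115.8 × 0.02280 = 2.640 m/day.
Seepage velocity v = q / n_e = 2.640 / 0.11 = 24.00 m/day.
Travel time t = L / v = 3070 / 24.00 = 127.9 days.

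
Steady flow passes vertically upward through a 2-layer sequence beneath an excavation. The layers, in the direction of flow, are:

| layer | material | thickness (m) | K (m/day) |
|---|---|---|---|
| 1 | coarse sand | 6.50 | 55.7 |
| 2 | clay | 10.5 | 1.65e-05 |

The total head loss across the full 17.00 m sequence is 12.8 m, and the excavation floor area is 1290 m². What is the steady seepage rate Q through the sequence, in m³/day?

0.0259

Flow is perpendicular to layering, so the layers act in series and the equivalent K is the thickness-weighted harmonic mean.
Total thickness L = 6.50 + 10.5 = 17.00 m.
Σ(b_i/K_i) = 6.50/55.7 + 10.5/1.65e-05 = 6.364e+05 d.
K_eq = L / Σ(b_i/K_i) = 17.00 / 6.364e+05 = 2.671e-05 m/day.
Q = K_eq · A · (Δh/L) = 2.671e-05 × 1290 × (12.8/17.00) = 0.02595 m³/day.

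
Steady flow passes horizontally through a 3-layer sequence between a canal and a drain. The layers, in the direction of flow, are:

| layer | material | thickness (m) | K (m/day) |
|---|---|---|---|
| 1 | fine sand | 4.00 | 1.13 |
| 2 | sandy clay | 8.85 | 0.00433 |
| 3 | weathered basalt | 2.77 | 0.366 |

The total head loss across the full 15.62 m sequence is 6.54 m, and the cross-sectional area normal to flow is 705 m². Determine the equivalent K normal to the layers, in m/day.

Flow is perpendicular to layering, so the layers act in series and the equivalent K is the thickness-weighted harmonic mean.
Total thickness L = 4.00 + 8.85 + 2.77 = 15.62 m.
Σ(b_i/K_i) = 4.00/1.13 + 8.85/0.00433 + 2.77/0.366 = 2055 d.
K_eq = L / Σ(b_i/K_i) = 15.62 / 2055 = 0.007601 m/day.

0.00760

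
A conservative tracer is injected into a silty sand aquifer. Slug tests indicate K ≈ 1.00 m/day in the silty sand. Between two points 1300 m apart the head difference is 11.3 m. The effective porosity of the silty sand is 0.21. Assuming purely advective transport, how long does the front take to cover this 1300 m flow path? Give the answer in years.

86.0

Hydraulic gradient i = Δh / L = 11.3 / 1300 = 0.008692.
Darcy flux q = K · i = 1.000 × 0.008692 = 0.008692 m/day.
Seepage velocity v = q / n_e = 0.008692 / 0.21 = 0.04139 m/day.
Travel time t = L / v = 1300 / 0.04139 = 31407 days = 85.99 years.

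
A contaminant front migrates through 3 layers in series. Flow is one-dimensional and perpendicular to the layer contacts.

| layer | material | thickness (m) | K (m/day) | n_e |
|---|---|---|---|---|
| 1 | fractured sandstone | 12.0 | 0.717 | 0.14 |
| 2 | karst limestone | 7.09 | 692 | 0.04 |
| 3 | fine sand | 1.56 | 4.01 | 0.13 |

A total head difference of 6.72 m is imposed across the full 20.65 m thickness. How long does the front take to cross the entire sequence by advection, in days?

5.52

With flow normal to the layers, continuity requires the same specific discharge q through every layer.
Σ(b_i/K_i) = 12.0/0.717 + 7.09/692 + 1.56/4.01 = 17.14 d.
q = Δh / Σ(b_i/K_i) = 6.72 / 17.14 = 0.3922 m/day.
In each layer the seepage velocity is v_i = q/n_i, so the layer transit time is t_i = b_i·n_i / q:
  layer 1 (fractured sandstone): t_1 = 12.0 × 0.14 / 0.3922 = 4.284 d
  layer 2 (karst limestone): t_2 = 7.09 × 0.04 / 0.3922 = 0.7232 d
  layer 3 (fine sand): t_3 = 1.56 × 0.13 / 0.3922 = 0.5171 d
Total t = Σ t_i = 5.524 days.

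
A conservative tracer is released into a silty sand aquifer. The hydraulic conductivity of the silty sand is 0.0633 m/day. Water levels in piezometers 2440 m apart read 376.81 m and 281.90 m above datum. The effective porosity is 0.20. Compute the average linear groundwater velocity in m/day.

Hydraulic gradient i = (376.81 − 281.90) / 2440 = 94.91 / 2440 = 0.03890.
Darcy flux q = K · i = 0.06330 × 0.03890 = 0.002462 m/day.
Seepage velocity v = q / n_e = 0.002462 / 0.20 = 0.01231 m/day.

0.0123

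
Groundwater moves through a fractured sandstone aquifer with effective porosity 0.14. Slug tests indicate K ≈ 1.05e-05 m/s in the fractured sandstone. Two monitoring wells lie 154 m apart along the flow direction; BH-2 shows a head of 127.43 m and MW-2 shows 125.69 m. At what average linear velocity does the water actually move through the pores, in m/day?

0.0732

Convert K: 1.05e-05 m/s × 86400 = 0.9072 m/day.
Hydraulic gradient i = (127.43 − 125.69) / 154 = 1.74 / 154 = 0.01130.
Darcy flux q = K · i = 0.9072 × 0.01130 = 0.01025 m/day.
Seepage velocity v = q / n_e = 0.01025 / 0.14 = 0.07322 m/day.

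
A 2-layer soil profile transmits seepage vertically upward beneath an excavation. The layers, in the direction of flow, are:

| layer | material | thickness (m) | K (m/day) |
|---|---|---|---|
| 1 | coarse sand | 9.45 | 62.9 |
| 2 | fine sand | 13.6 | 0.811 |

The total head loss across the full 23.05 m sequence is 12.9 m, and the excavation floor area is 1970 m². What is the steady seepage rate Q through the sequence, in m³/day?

1500

Flow is perpendicular to layering, so the layers act in series and the equivalent K is the thickness-weighted harmonic mean.
Total thickness L = 9.45 + 13.6 = 23.05 m.
Σ(b_i/K_i) = 9.45/62.9 + 13.6/0.811 = 16.92 d.
K_eq = L / Σ(b_i/K_i) = 23.05 / 16.92 = 1.362 m/day.
Q = K_eq · A · (Δh/L) = 1.362 × 1970 × (12.9/23.05) = 1502 m³/day.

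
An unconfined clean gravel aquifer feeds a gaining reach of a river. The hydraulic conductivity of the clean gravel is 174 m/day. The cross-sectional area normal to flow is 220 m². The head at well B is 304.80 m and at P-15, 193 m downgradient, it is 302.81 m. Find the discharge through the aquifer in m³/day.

395

Hydraulic gradient i = (304.80 − 302.81) / 193 = 1.99 / 193 = 0.01031.
Darcy's law: Q = K · A · i = 174.0 × 220.0 × 0.01031 = 394.7 m³/day.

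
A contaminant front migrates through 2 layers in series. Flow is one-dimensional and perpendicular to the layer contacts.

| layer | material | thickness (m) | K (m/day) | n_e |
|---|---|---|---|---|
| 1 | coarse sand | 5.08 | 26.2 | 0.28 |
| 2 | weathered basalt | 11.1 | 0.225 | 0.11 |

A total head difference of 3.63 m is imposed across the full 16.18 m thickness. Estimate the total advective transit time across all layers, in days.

36.1

With flow normal to the layers, continuity requires the same specific discharge q through every layer.
Σ(b_i/K_i) = 5.08/26.2 + 11.1/0.225 = 49.53 d.
q = Δh / Σ(b_i/K_i) = 3.63 / 49.53 = 0.07329 m/day.
In each layer the seepage velocity is v_i = q/n_i, so the layer transit time is t_i = b_i·n_i / q:
  layer 1 (coarse sand): t_1 = 5.08 × 0.28 / 0.07329 = 19.41 d
  layer 2 (weathered basalt): t_2 = 11.1 × 0.11 / 0.07329 = 16.66 d
Total t = Σ t_i = 36.07 days.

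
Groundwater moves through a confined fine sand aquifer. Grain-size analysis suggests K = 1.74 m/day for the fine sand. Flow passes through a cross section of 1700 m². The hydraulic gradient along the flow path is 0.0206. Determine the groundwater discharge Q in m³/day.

Hydraulic gradient i = 0.0206.
Darcy's law: Q = K · A · i = 1.740 × 1700 × 0.02060 = 60.93 m³/day.

60.9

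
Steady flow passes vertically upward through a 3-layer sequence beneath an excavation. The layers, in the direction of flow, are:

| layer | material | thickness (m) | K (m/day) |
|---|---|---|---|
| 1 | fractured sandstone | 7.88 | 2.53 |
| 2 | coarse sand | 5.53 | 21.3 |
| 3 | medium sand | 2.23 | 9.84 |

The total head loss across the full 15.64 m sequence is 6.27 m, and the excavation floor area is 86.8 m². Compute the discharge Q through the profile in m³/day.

Flow is perpendicular to layering, so the layers act in series and the equivalent K is the thickness-weighted harmonic mean.
Total thickness L = 7.88 + 5.53 + 2.23 = 15.64 m.
Σ(b_i/K_i) = 7.88/2.53 + 5.53/21.3 + 2.23/9.84 = 3.601 d.
K_eq = L / Σ(b_i/K_i) = 15.64 / 3.601 = 4.343 m/day.
Q = K_eq · A · (Δh/L) = 4.343 × 86.8 × (6.27/15.64) = 151.1 m³/day.

151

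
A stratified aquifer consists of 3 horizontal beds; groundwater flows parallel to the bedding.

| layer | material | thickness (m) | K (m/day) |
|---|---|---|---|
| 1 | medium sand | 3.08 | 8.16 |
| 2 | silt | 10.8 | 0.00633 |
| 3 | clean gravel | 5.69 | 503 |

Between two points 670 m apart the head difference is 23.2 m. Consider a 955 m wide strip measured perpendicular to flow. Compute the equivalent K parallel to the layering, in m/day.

148

Flow is parallel to layering, so each bed carries its own Darcy discharge and the transmissivities add.
Σ(K_i·b_i) = 8.16×3.08 + 0.00633×10.8 + 503×5.69 = 2887 m²/day.
Total thickness b = 19.57 m, so K_eq = Σ(K_i·b_i)/b = 147.5 m/day.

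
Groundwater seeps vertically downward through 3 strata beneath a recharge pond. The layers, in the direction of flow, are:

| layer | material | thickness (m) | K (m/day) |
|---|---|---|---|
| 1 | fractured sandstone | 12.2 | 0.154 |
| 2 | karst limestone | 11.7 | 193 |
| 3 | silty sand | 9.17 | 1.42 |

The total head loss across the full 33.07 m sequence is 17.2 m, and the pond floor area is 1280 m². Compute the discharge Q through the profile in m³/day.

257

Flow is perpendicular to layering, so the layers act in series and the equivalent K is the thickness-weighted harmonic mean.
Total thickness L = 12.2 + 11.7 + 9.17 = 33.07 m.
Σ(b_i/K_i) = 12.2/0.154 + 11.7/193 + 9.17/1.42 = 85.74 d.
K_eq = L / Σ(b_i/K_i) = 33.07 / 85.74 = 0.3857 m/day.
Q = K_eq · A · (Δh/L) = 0.3857 × 1280 × (17.2/33.07) = 256.8 m³/day.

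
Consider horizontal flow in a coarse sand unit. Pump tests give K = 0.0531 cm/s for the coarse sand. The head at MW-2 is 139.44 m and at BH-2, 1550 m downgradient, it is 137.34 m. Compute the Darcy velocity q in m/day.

0.0622

Convert K: 0.0531 cm/s × 864 = 45.88 m/day.
Hydraulic gradient i = (139.44 − 137.34) / 1550 = 2.1 / 1550 = 0.001355.
Specific discharge q = K · i = 45.88 × 0.001355 = 0.06216 m/day.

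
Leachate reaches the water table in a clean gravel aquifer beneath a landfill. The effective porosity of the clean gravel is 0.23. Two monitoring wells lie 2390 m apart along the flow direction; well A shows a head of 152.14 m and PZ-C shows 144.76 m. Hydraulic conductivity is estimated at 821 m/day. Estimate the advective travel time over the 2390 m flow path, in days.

217

Hydraulic gradient i = (152.14 − 144.76) / 2390 = 7.38 / 2390 = 0.003088.
Darcy flux q = K · i = 821.0 × 0.003088 = 2.535 m/day.
Seepage velocity v = q / n_e = 2.535 / 0.23 = 11.02 m/day.
Travel time t = L / v = 2390 / 11.02 = 216.8 days.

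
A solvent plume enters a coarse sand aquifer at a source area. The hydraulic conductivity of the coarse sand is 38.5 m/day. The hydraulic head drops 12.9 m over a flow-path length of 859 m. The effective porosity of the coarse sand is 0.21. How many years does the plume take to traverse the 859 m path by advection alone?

0.854

Hydraulic gradient i = Δh / L = 12.9 / 859 = 0.01502.
Darcy flux q = K · i = 38.50 × 0.01502 = 0.5782 m/day.
Seepage velocity v = q / n_e = 0.5782 / 0.21 = 2.753 m/day.
Travel time t = L / v = 859 / 2.753 = 312.0 days = 0.8542 years.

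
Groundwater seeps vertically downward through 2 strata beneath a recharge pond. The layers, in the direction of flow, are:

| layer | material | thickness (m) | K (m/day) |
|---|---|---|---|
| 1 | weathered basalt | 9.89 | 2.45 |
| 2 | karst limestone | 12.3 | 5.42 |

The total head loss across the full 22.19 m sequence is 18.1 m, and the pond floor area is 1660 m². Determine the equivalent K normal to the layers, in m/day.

Flow is perpendicular to layering, so the layers act in series and the equivalent K is the thickness-weighted harmonic mean.
Total thickness L = 9.89 + 12.3 = 22.19 m.
Σ(b_i/K_i) = 9.89/2.45 + 12.3/5.42 = 6.306 d.
K_eq = L / Σ(b_i/K_i) = 22.19 / 6.306 = 3.519 m/day.

3.52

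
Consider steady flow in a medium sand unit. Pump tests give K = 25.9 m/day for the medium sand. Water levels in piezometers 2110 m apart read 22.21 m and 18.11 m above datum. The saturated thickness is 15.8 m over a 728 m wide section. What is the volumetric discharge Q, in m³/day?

579

Cross-sectional area A = 728 × 15.8 = 11502 m².
Hydraulic gradient i = (22.21 − 18.11) / 2110 = 4.1 / 2110 = 0.001943.
Darcy's law: Q = K · A · i = 25.90 × 11502 × 0.001943 = 578.9 m³/day.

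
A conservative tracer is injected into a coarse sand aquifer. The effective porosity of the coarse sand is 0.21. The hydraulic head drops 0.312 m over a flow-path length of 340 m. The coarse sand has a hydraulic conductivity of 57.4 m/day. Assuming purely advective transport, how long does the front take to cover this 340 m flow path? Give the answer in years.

Hydraulic gradient i = Δh / L = 0.312 / 340 = 0.0009176.
Darcy flux q = K · i = 57.40 × 0.0009176 = 0.05267 m/day.
Seepage velocity v = q / n_e = 0.05267 / 0.21 = 0.2508 m/day.
Travel time t = L / v = 340 / 0.2508 = 1356 days = 3.711 years.

3.71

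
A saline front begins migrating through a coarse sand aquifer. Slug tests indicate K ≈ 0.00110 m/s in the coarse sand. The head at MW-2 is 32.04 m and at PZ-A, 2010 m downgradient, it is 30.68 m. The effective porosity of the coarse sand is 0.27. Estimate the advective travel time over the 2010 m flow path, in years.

Convert K: 0.00110 m/s × 86400 = 95.04 m/day.
Hydraulic gradient i = (32.04 − 30.68) / 2010 = 1.36 / 2010 = 0.0006766.
Darcy flux q = K · i = 95.04 × 0.0006766 = 0.06431 m/day.
Seepage velocity v = q / n_e = 0.06431 / 0.27 = 0.2382 m/day.
Travel time t = L / v = 2010 / 0.2382 = 8439 days = 23.11 years.

23.1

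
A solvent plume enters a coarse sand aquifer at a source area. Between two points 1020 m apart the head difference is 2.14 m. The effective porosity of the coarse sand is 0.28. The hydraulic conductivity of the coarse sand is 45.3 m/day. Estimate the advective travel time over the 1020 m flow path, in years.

8.23

Hydraulic gradient i = Δh / L = 2.14 / 1020 = 0.002098.
Darcy flux q = K · i = 45.30 × 0.002098 = 0.09504 m/day.
Seepage velocity v = q / n_e = 0.09504 / 0.28 = 0.3394 m/day.
Travel time t = L / v = 1020 / 0.3394 = 3005 days = 8.227 years.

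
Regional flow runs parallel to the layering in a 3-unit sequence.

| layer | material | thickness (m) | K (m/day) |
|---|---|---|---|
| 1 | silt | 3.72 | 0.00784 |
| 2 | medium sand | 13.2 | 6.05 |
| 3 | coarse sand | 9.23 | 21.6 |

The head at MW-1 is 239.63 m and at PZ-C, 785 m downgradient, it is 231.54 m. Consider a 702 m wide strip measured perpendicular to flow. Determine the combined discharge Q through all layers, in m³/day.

Flow is parallel to layering, so each bed carries its own Darcy discharge and the transmissivities add.
Σ(K_i·b_i) = 0.00784×3.72 + 6.05×13.2 + 21.6×9.23 = 279.3 m²/day.
Hydraulic gradient i = (239.63 − 231.54) / 785 = 8.09 / 785 = 0.01031.
Q = Σ(K_i·b_i) · W · i = 279.3 × 702 × 0.01031 = 2020 m³/day.

2020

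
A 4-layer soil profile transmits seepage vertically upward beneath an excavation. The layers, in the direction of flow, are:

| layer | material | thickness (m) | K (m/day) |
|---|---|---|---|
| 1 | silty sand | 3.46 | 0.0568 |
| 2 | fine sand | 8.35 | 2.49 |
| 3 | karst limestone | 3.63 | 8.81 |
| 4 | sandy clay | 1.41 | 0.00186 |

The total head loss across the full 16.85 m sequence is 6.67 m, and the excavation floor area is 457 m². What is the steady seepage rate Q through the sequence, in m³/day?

3.70

Flow is perpendicular to layering, so the layers act in series and the equivalent K is the thickness-weighted harmonic mean.
Total thickness L = 3.46 + 8.35 + 3.63 + 1.41 = 16.85 m.
Σ(b_i/K_i) = 3.46/0.0568 + 8.35/2.49 + 3.63/8.81 + 1.41/0.00186 = 822.7 d.
K_eq = L / Σ(b_i/K_i) = 16.85 / 822.7 = 0.02048 m/day.
Q = K_eq · A · (Δh/L) = 0.02048 × 457 × (6.67/16.85) = 3.705 m³/day.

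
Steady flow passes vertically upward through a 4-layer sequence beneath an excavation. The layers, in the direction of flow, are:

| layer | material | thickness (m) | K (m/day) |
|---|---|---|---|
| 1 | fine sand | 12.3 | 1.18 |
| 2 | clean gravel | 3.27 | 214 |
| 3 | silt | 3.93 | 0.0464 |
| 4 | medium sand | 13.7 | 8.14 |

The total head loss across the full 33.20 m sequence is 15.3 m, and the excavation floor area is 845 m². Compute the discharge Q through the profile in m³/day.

134

Flow is perpendicular to layering, so the layers act in series and the equivalent K is the thickness-weighted harmonic mean.
Total thickness L = 12.3 + 3.27 + 3.93 + 13.7 = 33.20 m.
Σ(b_i/K_i) = 12.3/1.18 + 3.27/214 + 3.93/0.0464 + 13.7/8.14 = 96.82 d.
K_eq = L / Σ(b_i/K_i) = 33.20 / 96.82 = 0.3429 m/day.
Q = K_eq · A · (Δh/L) = 0.3429 × 845 × (15.3/33.20) = 133.5 m³/day.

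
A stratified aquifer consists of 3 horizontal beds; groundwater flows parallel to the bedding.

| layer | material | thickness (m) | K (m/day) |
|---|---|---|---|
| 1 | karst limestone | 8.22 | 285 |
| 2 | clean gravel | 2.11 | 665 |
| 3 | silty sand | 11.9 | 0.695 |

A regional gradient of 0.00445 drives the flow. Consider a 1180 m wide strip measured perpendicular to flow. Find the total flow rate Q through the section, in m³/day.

Flow is parallel to layering, so each bed carries its own Darcy discharge and the transmissivities add.
Σ(K_i·b_i) = 285×8.22 + 665×2.11 + 0.695×11.9 = 3754 m²/day.
Hydraulic gradient i = 0.00445.
Q = Σ(K_i·b_i) · W · i = 3754 × 1180 × 0.004450 = 19713 m³/day.

19700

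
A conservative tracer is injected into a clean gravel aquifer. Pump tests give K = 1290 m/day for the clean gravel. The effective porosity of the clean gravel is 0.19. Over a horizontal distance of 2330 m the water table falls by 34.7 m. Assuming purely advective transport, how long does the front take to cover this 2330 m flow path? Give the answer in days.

23.0

Hydraulic gradient i = Δh / L = 34.7 / 2330 = 0.01489.
Darcy flux q = K · i = 1290 × 0.01489 = 19.21 m/day.
Seepage velocity v = q / n_e = 19.21 / 0.19 = 101.1 m/day.
Travel time t = L / v = 2330 / 101.1 = 23.04 days.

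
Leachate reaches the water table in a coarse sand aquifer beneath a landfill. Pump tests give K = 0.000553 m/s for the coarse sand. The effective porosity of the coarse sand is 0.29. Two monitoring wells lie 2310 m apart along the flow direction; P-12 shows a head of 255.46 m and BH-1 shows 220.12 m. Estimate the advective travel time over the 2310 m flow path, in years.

2.51

Convert K: 0.000553 m/s × 86400 = 47.78 m/day.
Hydraulic gradient i = (255.46 − 220.12) / 2310 = 35.34 / 2310 = 0.01530.
Darcy flux q = K · i = 47.78 × 0.01530 = 0.7310 m/day.
Seepage velocity v = q / n_e = 0.7310 / 0.29 = 2.521 m/day.
Travel time t = L / v = 2310 / 2.521 = 916.5 days = 2.509 years.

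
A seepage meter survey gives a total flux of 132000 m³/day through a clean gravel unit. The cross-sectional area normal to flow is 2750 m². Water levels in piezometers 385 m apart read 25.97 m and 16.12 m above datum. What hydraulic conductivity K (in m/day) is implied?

Hydraulic gradient i = (25.97 − 16.12) / 385 = 9.85 / 385 = 0.02558.
From Q = K·A·i, K = Q / (A·i) = 132000 / (2750 × 0.02558) = 1876 m/day.

1880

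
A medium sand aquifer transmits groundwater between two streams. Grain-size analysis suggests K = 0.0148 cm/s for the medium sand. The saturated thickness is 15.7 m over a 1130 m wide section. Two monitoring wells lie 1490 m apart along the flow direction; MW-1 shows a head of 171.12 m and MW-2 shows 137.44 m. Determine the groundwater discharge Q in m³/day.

Convert K: 0.0148 cm/s × 864 = 12.79 m/day.
Cross-sectional area A = 1130 × 15.7 = 17741 m².
Hydraulic gradient i = (171.12 − 137.44) / 1490 = 33.68 / 1490 = 0.02260.
Darcy's law: Q = K · A · i = 12.79 × 17741 × 0.02260 = 5128 m³/day.

5130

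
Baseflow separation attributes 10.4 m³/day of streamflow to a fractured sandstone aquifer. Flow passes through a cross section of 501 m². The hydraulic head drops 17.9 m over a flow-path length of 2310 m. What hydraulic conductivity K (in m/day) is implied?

2.68

Hydraulic gradient i = Δh / L = 17.9 / 2310 = 0.007749.
From Q = K·A·i, K = Q / (A·i) = 10.4 / (501.0 × 0.007749) = 2.679 m/day.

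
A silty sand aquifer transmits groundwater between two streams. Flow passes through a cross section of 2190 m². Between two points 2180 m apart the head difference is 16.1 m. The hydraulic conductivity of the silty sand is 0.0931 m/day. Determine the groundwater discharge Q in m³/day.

Hydraulic gradient i = Δh / L = 16.1 / 2180 = 0.007385.
Darcy's law: Q = K · A · i = 0.09310 × 2190 × 0.007385 = 1.506 m³/day.

1.51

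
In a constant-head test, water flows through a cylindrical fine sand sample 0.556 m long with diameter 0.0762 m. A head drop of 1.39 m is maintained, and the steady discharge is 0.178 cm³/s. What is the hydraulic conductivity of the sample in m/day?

Cross-sectional area A = π·(d/2)² = π × (0.0762/2)² = 0.004560 m².
Convert discharge: 0.178 cm³/s = 1.780e-07 m³/s.
Darcy's law rearranged: K = Q·L / (A·Δh) = 1.780e-07 × 0.556 / (0.004560 × 1.39) = 1.561e-05 m/s = 1.349 m/day.

1.35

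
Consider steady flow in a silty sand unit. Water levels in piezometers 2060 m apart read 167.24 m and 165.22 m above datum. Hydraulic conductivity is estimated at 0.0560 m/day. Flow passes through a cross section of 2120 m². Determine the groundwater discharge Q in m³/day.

0.116

Hydraulic gradient i = (167.24 − 165.22) / 2060 = 2.02 / 2060 = 0.0009806.
Darcy's law: Q = K · A · i = 0.05600 × 2120 × 0.0009806 = 0.1164 m³/day.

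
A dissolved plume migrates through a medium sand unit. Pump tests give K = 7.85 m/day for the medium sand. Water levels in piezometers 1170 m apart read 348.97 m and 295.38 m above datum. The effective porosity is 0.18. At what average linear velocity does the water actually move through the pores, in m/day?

2.00

Hydraulic gradient i = (348.97 − 295.38) / 1170 = 53.59 / 1170 = 0.04580.
Darcy flux q = K · i = 7.850 × 0.04580 = 0.3596 m/day.
Seepage velocity v = q / n_e = 0.3596 / 0.18 = 1.998 m/day.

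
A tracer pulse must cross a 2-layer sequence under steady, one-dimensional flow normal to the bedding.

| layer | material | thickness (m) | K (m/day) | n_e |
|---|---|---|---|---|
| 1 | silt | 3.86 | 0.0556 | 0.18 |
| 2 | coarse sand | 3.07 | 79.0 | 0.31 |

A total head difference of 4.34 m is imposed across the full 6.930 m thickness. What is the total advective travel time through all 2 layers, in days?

With flow normal to the layers, continuity requires the same specific discharge q through every layer.
Σ(b_i/K_i) = 3.86/0.0556 + 3.07/79.0 = 69.46 d.
q = Δh / Σ(b_i/K_i) = 4.34 / 69.46 = 0.06248 m/day.
In each layer the seepage velocity is v_i = q/n_i, so the layer transit time is t_i = b_i·n_i / q:
  layer 1 (silt): t_1 = 3.86 × 0.18 / 0.06248 = 11.12 d
  layer 2 (coarse sand): t_2 = 3.07 × 0.31 / 0.06248 = 15.23 d
Total t = Σ t_i = 26.35 days.

26.4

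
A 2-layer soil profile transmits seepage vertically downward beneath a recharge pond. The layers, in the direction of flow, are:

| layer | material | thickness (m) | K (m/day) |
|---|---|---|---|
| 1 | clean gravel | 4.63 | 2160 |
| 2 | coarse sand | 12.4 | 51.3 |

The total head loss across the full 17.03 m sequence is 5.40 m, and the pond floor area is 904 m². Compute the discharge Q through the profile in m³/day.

Flow is perpendicular to layering, so the layers act in series and the equivalent K is the thickness-weighted harmonic mean.
Total thickness L = 4.63 + 12.4 = 17.03 m.
Σ(b_i/K_i) = 4.63/2160 + 12.4/51.3 = 0.2439 d.
K_eq = L / Σ(b_i/K_i) = 17.03 / 0.2439 = 69.84 m/day.
Q = K_eq · A · (Δh/L) = 69.84 × 904 × (5.40/17.03) = 20018 m³/day.

20000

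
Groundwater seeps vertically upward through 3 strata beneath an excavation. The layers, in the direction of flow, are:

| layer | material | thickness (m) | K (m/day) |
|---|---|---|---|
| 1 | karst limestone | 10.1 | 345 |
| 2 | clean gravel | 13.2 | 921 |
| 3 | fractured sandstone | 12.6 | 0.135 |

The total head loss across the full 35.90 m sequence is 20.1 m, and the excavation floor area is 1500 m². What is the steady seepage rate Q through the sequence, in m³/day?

323

Flow is perpendicular to layering, so the layers act in series and the equivalent K is the thickness-weighted harmonic mean.
Total thickness L = 10.1 + 13.2 + 12.6 = 35.90 m.
Σ(b_i/K_i) = 10.1/345 + 13.2/921 + 12.6/0.135 = 93.38 d.
K_eq = L / Σ(b_i/K_i) = 35.90 / 93.38 = 0.3845 m/day.
Q = K_eq · A · (Δh/L) = 0.3845 × 1500 × (20.1/35.90) = 322.9 m³/day.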